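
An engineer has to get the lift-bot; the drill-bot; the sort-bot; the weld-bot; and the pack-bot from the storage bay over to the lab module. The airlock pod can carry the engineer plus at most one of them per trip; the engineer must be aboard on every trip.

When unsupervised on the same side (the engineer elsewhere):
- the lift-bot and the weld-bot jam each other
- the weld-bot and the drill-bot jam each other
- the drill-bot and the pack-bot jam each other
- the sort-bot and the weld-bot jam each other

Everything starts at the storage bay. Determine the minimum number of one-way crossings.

Whatever the first load, the items left behind include a forbidden pair without the engineer. No opening move is safe, so no plan exists.

impossible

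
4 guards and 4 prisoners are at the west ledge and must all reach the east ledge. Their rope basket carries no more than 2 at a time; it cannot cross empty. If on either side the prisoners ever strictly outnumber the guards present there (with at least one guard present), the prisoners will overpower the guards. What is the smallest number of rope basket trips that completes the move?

impossible

Following every safe sequence of crossings from the start, the most of the 8 that can be at the east ledge as the rope basket arrives there on crossings 1, 3, 5 is 2, 3, 4 respectively; the best ever achieved is 4 of 8.
From crossing 7 on, no configuration arises that was not already reachable earlier: only 11 distinct safe configurations (who is on which side, and where the rope basket is) can ever be reached, none of them has everyone across, and every continuation just revisits them. They are: 0 guards + 0 prisoners across (rope basket back at the start); 0 guards + 1 prisoner across (rope basket there); 0 guards + 1 prisoner across (rope basket back at the start); 0 guards + 2 prisoners across (rope basket there); 0 guards + 2 prisoners across (rope basket back at the start); 0 guards + 3 prisoners across (rope basket there); 0 guards + 3 prisoners across (rope basket back at the start); 0 guards + 4 prisoners across (rope basket there); 1 guard + 1 prisoner across (rope basket there); 1 guard + 1 prisoner across (rope basket back at the start); 2 guards + 2 prisoners across (rope basket there). So no valid plan exists.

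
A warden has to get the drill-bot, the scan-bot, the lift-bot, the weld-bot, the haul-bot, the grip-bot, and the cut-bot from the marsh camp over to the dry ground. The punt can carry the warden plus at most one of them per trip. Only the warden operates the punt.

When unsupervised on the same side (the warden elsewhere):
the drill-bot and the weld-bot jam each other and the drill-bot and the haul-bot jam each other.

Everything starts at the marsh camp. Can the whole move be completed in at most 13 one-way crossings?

No

Counting alone: the warden can take at most 1 across per trip to the dry ground, so moving all 7 needs at least 7 loaded trips out, with a return between consecutive ones — at least 13 crossings.
The safety rule pushes this higher. Following every safe sequence of crossings, the most of the 7 that can be at the dry ground as the punt arrives there on crossing 13 is 6 — never all 7.
So the move cannot be finished within 13 crossings. (The shortest complete plan takes 15:)
1. Warden goes to the dry ground with the drill-bot.  [the marsh camp: the cut-bot, the grip-bot, the haul-bot, the lift-bot, the scan-bot, the weld-bot | the dry ground: the drill-bot]
2. Warden goes back to the marsh camp alone.  [the marsh camp: the cut-bot, the grip-bot, the haul-bot, the lift-bot, the scan-bot, the weld-bot | the dry ground: the drill-bot]
3. Warden goes to the dry ground with the scan-bot.  [the marsh camp: the cut-bot, the grip-bot, the haul-bot, the lift-bot, the weld-bot | the dry ground: the drill-bot, the scan-bot]
4. Warden goes back to the marsh camp alone.  [the marsh camp: the cut-bot, the grip-bot, the haul-bot, the lift-bot, the weld-bot | the dry ground: the drill-bot, the scan-bot]
5. Warden goes to the dry ground with the lift-bot.  [the marsh camp: the cut-bot, the grip-bot, the haul-bot, the weld-bot | the dry ground: the drill-bot, the lift-bot, the scan-bot]
6. Warden goes back to the marsh camp alone.  [the marsh camp: the cut-bot, the grip-bot, the haul-bot, the weld-bot | the dry ground: the drill-bot, the lift-bot, the scan-bot]
7. Warden goes to the dry ground with the weld-bot.  [the marsh camp: the cut-bot, the grip-bot, the haul-bot | the dry ground: the drill-bot, the lift-bot, the scan-bot, the weld-bot]
8. Warden goes back to the marsh camp with the drill-bot.  [the marsh camp: the cut-bot, the drill-bot, the grip-bot, the haul-bot | the dry ground: the lift-bot, the scan-bot, the weld-bot]
9. Warden goes to the dry ground with the haul-bot.  [the marsh camp: the cut-bot, the drill-bot, the grip-bot | the dry ground: the haul-bot, the lift-bot, the scan-bot, the weld-bot]
10. Warden goes back to the marsh camp alone.  [the marsh camp: the cut-bot, the drill-bot, the grip-bot | the dry ground: the haul-bot, the lift-bot, the scan-bot, the weld-bot]
11. Warden goes to the dry ground with the grip-bot.  [the marsh camp: the cut-bot, the drill-bot | the dry ground: the grip-bot, the haul-bot, the lift-bot, the scan-bot, the weld-bot]
12. Warden goes back to the marsh camp alone.  [the marsh camp: the cut-bot, the drill-bot | the dry ground: the grip-bot, the haul-bot, the lift-bot, the scan-bot, the weld-bot]
13. Warden goes to the dry ground with the cut-bot.  [the marsh camp: the drill-bot | the dry ground: the cut-bot, the grip-bot, the haul-bot, the lift-bot, the scan-bot, the weld-bot]
14. Warden goes back to the marsh camp alone.  [the marsh camp: the drill-bot | the dry ground: the cut-bot, the grip-bot, the haul-bot, the lift-bot, the scan-bot, the weld-bot]
15. Warden goes to the dry ground with the drill-bot.  [the marsh camp: — | the dry ground: the cut-bot, the drill-bot, the grip-bot, the haul-bot, the lift-bot, the scan-bot, the weld-bot]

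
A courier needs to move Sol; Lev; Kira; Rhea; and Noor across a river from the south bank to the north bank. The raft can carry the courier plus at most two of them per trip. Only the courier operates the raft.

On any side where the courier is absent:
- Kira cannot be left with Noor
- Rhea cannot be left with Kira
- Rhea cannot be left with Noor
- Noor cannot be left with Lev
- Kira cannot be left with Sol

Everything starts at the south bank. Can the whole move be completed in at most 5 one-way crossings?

No

Counting alone: the courier can take at most 2 across per trip to the north bank, so moving all 5 needs at least 3 loaded trips out, with a return between consecutive ones — at least 5 crossings.
The safety rule pushes this higher. Following every safe sequence of crossings, the most of the 5 that can be at the north bank as the raft arrives there on crossing 5 is 4 — never all 5.
So the move cannot be finished within 5 crossings. (The shortest complete plan takes 7:)
1. Courier goes to the north bank with Kira and Noor.
2. Courier goes back to the south bank with Kira.
3. Courier goes to the north bank with Kira and Sol.
4. Courier goes back to the south bank with Kira.
5. Courier goes to the north bank with Lev and Rhea.
6. Courier goes back to the south bank with Noor.
7. Courier goes to the north bank with Kira and Noor.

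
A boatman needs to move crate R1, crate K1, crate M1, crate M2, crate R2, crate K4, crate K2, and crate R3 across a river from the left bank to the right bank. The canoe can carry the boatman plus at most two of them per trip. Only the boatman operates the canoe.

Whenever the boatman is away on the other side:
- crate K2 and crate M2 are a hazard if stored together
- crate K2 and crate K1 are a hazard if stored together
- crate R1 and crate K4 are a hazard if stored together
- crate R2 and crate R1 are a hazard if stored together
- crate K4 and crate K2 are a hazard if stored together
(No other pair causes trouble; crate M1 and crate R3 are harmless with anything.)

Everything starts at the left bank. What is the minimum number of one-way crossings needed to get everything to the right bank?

Counting alone: the boatman can take at most 2 across per trip to the right bank, so moving all 8 needs at least 4 loaded trips out, with a return between consecutive ones — at least 7 crossings.
The safety rule pushes this higher. Following every safe sequence of crossings, the most of the 8 that can be at the right bank as the canoe arrives there on crossing 7 is 7 — never all 8.
So no plan with fewer than 9 crossings exists, and this one achieves 9:
1. Boatman goes to the right bank with crate K2 and crate R1.  [the left bank: crate K1, crate K4, crate M1, crate M2, crate R2, crate R3 | the right bank: crate K2, crate R1]
2. Boatman goes back to the left bank alone.  [the left bank: crate K1, crate K4, crate M1, crate M2, crate R2, crate R3 | the right bank: crate K2, crate R1]
3. Boatman goes to the right bank with crate K1 and crate M1.  [the left bank: crate K4, crate M2, crate R2, crate R3 | the right bank: crate K1, crate K2, crate M1, crate R1]
4. Boatman goes back to the left bank with crate K2.  [the left bank: crate K2, crate K4, crate M2, crate R2, crate R3 | the right bank: crate K1, crate M1, crate R1]
5. Boatman goes to the right bank with crate K4 and crate M2.  [the left bank: crate K2, crate R2, crate R3 | the right bank: crate K1, crate K4, crate M1, crate M2, crate R1]
6. Boatman goes back to the left bank with crate R1.  [the left bank: crate K2, crate R1, crate R2, crate R3 | the right bank: crate K1, crate K4, crate M1, crate M2]
7. Boatman goes to the right bank with crate R2 and crate R3.  [the left bank: crate K2, crate R1 | the right bank: crate K1, crate K4, crate M1, crate M2, crate R2, crate R3]
8. Boatman goes back to the left bank alone.  [the left bank: crate K2, crate R1 | the right bank: crate K1, crate K4, crate M1, crate M2, crate R2, crate R3]
9. Boatman goes to the right bank with crate K2 and crate R1.  [the left bank: — | the right bank: crate K1, crate K2, crate K4, crate M1, crate M2, crate R1, crate R2, crate R3]

9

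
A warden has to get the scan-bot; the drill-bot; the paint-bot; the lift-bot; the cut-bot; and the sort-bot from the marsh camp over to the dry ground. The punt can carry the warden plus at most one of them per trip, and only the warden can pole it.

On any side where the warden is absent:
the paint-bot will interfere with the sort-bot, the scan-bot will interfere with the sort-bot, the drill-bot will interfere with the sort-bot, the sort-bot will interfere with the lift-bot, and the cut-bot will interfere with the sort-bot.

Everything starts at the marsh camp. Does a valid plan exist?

No

Following every safe sequence of crossings from the start, the most of the 6 that can be at the dry ground as the punt arrives there on crossings 1, 3 is 1, 2 respectively; the best ever achieved is 2 of 6.
From crossing 5 on, no configuration arises that was not already reachable earlier: only 13 distinct safe configurations (who is on which side, and where the punt is) can ever be reached, none of them has everyone across, and every continuation just revisits them. So no valid plan exists.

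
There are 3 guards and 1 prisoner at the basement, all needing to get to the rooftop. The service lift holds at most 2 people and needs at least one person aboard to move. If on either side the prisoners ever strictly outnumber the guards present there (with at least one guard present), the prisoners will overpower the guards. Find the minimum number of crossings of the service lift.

Counting alone: each trip to the rooftop takes at most 2 across and each return brings at least 1 back, so after t trips out (and t−1 returns) at most 2t − (t−1) of the 4 are across; that first reaches 4 at t = 3, so at least 5 crossings are needed.
The plan below uses exactly 5 crossings, so it is optimal:
1. 1 guard and 1 prisoner → the rooftop.  (the basement: 2G 0P; the rooftop: 1G 1P)
2. 1 prisoner ← the basement.  (the basement: 2G 1P; the rooftop: 1G 0P)
3. 1 guard and 1 prisoner → the rooftop.  (the basement: 1G 0P; the rooftop: 2G 1P)
4. 1 prisoner ← the basement.  (the basement: 1G 1P; the rooftop: 2G 0P)
5. 1 guard and 1 prisoner → the rooftop.  (the basement: 0G 0P; the rooftop: 3G 1P)

5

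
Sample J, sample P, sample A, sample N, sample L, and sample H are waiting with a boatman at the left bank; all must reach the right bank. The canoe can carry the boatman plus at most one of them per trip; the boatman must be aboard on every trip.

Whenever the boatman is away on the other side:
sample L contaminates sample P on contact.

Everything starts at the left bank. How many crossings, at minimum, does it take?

11

Counting alone: the boatman can take at most 1 across per trip to the right bank, so moving all 6 needs at least 6 loaded trips out, with a return between consecutive ones — at least 11 crossings.
The plan below uses exactly 11 crossings, so it is optimal:
1. Boatman goes to the right bank with sample P.  [the left bank: sample A, sample H, sample J, sample L, sample N | the right bank: sample P]
2. Boatman goes back to the left bank alone.  [the left bank: sample A, sample H, sample J, sample L, sample N | the right bank: sample P]
3. Boatman goes to the right bank with sample J.  [the left bank: sample A, sample H, sample L, sample N | the right bank: sample J, sample P]
4. Boatman goes back to the left bank alone.  [the left bank: sample A, sample H, sample L, sample N | the right bank: sample J, sample P]
5. Boatman goes to the right bank with sample A.  [the left bank: sample H, sample L, sample N | the right bank: sample A, sample J, sample P]
6. Boatman goes back to the left bank alone.  [the left bank: sample H, sample L, sample N | the right bank: sample A, sample J, sample P]
7. Boatman goes to the right bank with sample N.  [the left bank: sample H, sample L | the right bank: sample A, sample J, sample N, sample P]
8. Boatman goes back to the left bank alone.  [the left bank: sample H, sample L | the right bank: sample A, sample J, sample N, sample P]
9. Boatman goes to the right bank with sample H.  [the left bank: sample L | the right bank: sample A, sample H, sample J, sample N, sample P]
10. Boatman goes back to the left bank alone.  [the left bank: sample L | the right bank: sample A, sample H, sample J, sample N, sample P]
11. Boatman goes to the right bank with sample L.  [the left bank: — | the right bank: sample A, sample H, sample J, sample L, sample N, sample P]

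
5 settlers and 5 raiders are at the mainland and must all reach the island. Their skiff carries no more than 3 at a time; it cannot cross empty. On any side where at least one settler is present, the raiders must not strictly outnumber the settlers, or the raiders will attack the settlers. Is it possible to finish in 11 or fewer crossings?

Yes — this plan uses 11 crossings (≤ 11):
1. 2 raiders → the island.  (the mainland: 5S 3R; the island: 0S 2R)
2. 1 raider ← the mainland.  (the mainland: 5S 4R; the island: 0S 1R)
3. 3 raiders → the island.  (the mainland: 5S 1R; the island: 0S 4R)
4. 1 raider ← the mainland.  (the mainland: 5S 2R; the island: 0S 3R)
5. 3 settlers → the island.  (the mainland: 2S 2R; the island: 3S 3R)
6. 1 settler and 1 raider ← the mainland.  (the mainland: 3S 3R; the island: 2S 2R)
7. 3 settlers → the island.  (the mainland: 0S 3R; the island: 5S 2R)
8. 1 raider ← the mainland.  (the mainland: 0S 4R; the island: 5S 1R)
9. 2 raiders → the island.  (the mainland: 0S 2R; the island: 5S 3R)
10. 1 raider ← the mainland.  (the mainland: 0S 3R; the island: 5S 2R)
11. 3 raiders → the island.  (the mainland: 0S 0R; the island: 5S 5R)

Yes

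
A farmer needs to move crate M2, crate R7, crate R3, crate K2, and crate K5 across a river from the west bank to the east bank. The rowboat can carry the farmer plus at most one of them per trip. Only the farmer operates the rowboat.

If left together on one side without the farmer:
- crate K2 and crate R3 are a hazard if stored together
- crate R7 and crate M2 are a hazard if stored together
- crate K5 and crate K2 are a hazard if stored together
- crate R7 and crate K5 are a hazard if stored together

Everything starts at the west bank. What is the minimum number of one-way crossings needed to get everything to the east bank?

Whatever the first load, the items left behind include a forbidden pair without the farmer. No opening move is safe, so no plan exists.

impossible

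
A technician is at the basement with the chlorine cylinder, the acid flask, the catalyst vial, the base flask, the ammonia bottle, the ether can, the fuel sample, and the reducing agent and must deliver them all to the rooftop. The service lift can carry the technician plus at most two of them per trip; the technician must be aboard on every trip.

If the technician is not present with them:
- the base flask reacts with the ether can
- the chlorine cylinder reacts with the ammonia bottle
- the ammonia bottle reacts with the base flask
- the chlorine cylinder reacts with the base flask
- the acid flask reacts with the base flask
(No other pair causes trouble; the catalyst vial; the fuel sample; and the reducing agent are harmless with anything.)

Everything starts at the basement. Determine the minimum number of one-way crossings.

Counting alone: the technician can take at most 2 across per trip to the rooftop, so moving all 8 needs at least 4 loaded trips out, with a return between consecutive ones — at least 7 crossings.
The safety rule pushes this higher. Following every safe sequence of crossings, the most of the 8 that can be at the rooftop as the service lift arrives there on crossings 7, 9, 11 is 5, 6, 7 respectively — never all 8.
So no plan with fewer than 13 crossings exists, and this one achieves 13:
1. Technician goes to the rooftop with the base flask and the chlorine cylinder.  [the basement: the acid flask, the ammonia bottle, the catalyst vial, the ether can, the fuel sample, the reducing agent | the rooftop: the base flask, the chlorine cylinder]
2. Technician goes back to the basement with the chlorine cylinder.  [the basement: the acid flask, the ammonia bottle, the catalyst vial, the chlorine cylinder, the ether can, the fuel sample, the reducing agent | the rooftop: the base flask]
3. Technician goes to the rooftop with the acid flask and the chlorine cylinder.  [the basement: the ammonia bottle, the catalyst vial, the ether can, the fuel sample, the reducing agent | the rooftop: the acid flask, the base flask, the chlorine cylinder]
4. Technician goes back to the basement with the base flask.  [the basement: the ammonia bottle, the base flask, the catalyst vial, the ether can, the fuel sample, the reducing agent | the rooftop: the acid flask, the chlorine cylinder]
5. Technician goes to the rooftop with the base flask and the catalyst vial.  [the basement: the ammonia bottle, the ether can, the fuel sample, the reducing agent | the rooftop: the acid flask, the base flask, the catalyst vial, the chlorine cylinder]
6. Technician goes back to the basement with the base flask.  [the basement: the ammonia bottle, the base flask, the ether can, the fuel sample, the reducing agent | the rooftop: the acid flask, the catalyst vial, the chlorine cylinder]
7. Technician goes to the rooftop with the base flask and the ether can.  [the basement: the ammonia bottle, the fuel sample, the reducing agent | the rooftop: the acid flask, the base flask, the catalyst vial, the chlorine cylinder, the ether can]
8. Technician goes back to the basement with the base flask.  [the basement: the ammonia bottle, the base flask, the fuel sample, the reducing agent | the rooftop: the acid flask, the catalyst vial, the chlorine cylinder, the ether can]
9. Technician goes to the rooftop with the base flask and the fuel sample.  [the basement: the ammonia bottle, the reducing agent | the rooftop: the acid flask, the base flask, the catalyst vial, the chlorine cylinder, the ether can, the fuel sample]
10. Technician goes back to the basement with the base flask.  [the basement: the ammonia bottle, the base flask, the reducing agent | the rooftop: the acid flask, the catalyst vial, the chlorine cylinder, the ether can, the fuel sample]
11. Technician goes to the rooftop with the base flask and the reducing agent.  [the basement: the ammonia bottle | the rooftop: the acid flask, the base flask, the catalyst vial, the chlorine cylinder, the ether can, the fuel sample, the reducing agent]
12. Technician goes back to the basement with the base flask.  [the basement: the ammonia bottle, the base flask | the rooftop: the acid flask, the catalyst vial, the chlorine cylinder, the ether can, the fuel sample, the reducing agent]
13. Technician goes to the rooftop with the ammonia bottle and the base flask.  [the basement: — | the rooftop: the acid flask, the ammonia bottle, the base flask, the catalyst vial, the chlorine cylinder, the ether can, the fuel sample, the reducing agent]

13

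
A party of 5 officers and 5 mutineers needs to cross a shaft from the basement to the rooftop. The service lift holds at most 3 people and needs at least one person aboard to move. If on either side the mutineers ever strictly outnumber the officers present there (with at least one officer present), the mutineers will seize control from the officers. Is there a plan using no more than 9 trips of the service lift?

No

Counting alone: each trip to the rooftop takes at most 3 across and each return brings at least 1 back, so after t trips out (and t−1 returns) at most 3t − (t−1) of the 10 are across; that first reaches 10 at t = 5, so at least 9 crossings are needed.
The safety rule pushes this higher. Following every safe sequence of crossings, the most of the 10 that can be at the rooftop as the service lift arrives there on crossing 9 is 9 — never all 10.
So the move cannot be finished within 9 crossings. (The shortest complete plan takes 11:)
1. 2 mutineers → the rooftop.  (the basement: 5O 3M; the rooftop: 0O 2M)
2. 1 mutineer ← the basement.  (the basement: 5O 4M; the rooftop: 0O 1M)
3. 3 mutineers → the rooftop.  (the basement: 5O 1M; the rooftop: 0O 4M)
4. 1 mutineer ← the basement.  (the basement: 5O 2M; the rooftop: 0O 3M)
5. 3 officers → the rooftop.  (the basement: 2O 2M; the rooftop: 3O 3M)
6. 1 officer and 1 mutineer ← the basement.  (the basement: 3O 3M; the rooftop: 2O 2M)
7. 3 officers → the rooftop.  (the basement: 0O 3M; the rooftop: 5O 2M)
8. 1 mutineer ← the basement.  (the basement: 0O 4M; the rooftop: 5O 1M)
9. 2 mutineers → the rooftop.  (the basement: 0O 2M; the rooftop: 5O 3M)
10. 1 mutineer ← the basement.  (the basement: 0O 3M; the rooftop: 5O 2M)
11. 3 mutineers → the rooftop.  (the basement: 0O 0M; the rooftop: 5O 5M)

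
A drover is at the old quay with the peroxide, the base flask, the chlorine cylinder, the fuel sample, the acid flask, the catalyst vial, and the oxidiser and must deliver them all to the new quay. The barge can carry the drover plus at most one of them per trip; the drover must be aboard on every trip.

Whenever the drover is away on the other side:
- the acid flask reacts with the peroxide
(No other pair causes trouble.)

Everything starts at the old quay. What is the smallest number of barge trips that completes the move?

13

Counting alone: the drover can take at most 1 across per trip to the new quay, so moving all 7 needs at least 7 loaded trips out, with a return between consecutive ones — at least 13 crossings.
The plan below uses exactly 13 crossings, so it is optimal:
1. Drover goes to the new quay with the peroxide.
2. Drover goes back to the old quay alone.
3. Drover goes to the new quay with the base flask.
4. Drover goes back to the old quay alone.
5. Drover goes to the new quay with the chlorine cylinder.
6. Drover goes back to the old quay alone.
7. Drover goes to the new quay with the fuel sample.
8. Drover goes back to the old quay alone.
9. Drover goes to the new quay with the catalyst vial.
10. Drover goes back to the old quay alone.
11. Drover goes to the new quay with the oxidiser.
12. Drover goes back to the old quay alone.
13. Drover goes to the new quay with the acid flask.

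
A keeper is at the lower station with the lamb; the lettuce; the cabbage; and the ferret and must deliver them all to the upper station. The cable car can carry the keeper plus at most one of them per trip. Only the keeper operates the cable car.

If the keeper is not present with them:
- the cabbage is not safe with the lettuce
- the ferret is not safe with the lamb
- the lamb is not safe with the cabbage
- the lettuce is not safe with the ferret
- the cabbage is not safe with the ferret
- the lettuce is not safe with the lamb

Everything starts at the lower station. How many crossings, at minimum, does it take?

impossible

Whatever the first load, the items left behind include a forbidden pair without the keeper. No opening move is safe, so no plan exists.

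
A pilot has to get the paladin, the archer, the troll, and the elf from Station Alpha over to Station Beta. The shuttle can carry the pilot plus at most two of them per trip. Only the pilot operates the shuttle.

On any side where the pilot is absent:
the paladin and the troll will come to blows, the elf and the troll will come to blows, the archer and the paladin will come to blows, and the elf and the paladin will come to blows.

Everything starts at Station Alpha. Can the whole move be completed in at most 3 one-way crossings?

Counting alone: the pilot can take at most 2 across per trip to Station Beta, so moving all 4 needs at least 2 loaded trips out, with a return between consecutive ones — at least 3 crossings.
The safety rule pushes this higher. Following every safe sequence of crossings, the most of the 4 that can be at Station Beta as the shuttle arrives there on crossing 3 is 3 — never all 4.
So the move cannot be finished within 3 crossings. (The shortest complete plan takes 5:)
1. Pilot goes to Station Beta with the paladin and the troll.
2. Pilot goes back to Station Alpha with the paladin.
3. Pilot goes to Station Beta with the archer and the paladin.
4. Pilot goes back to Station Alpha with the paladin.
5. Pilot goes to Station Beta with the elf and the paladin.

No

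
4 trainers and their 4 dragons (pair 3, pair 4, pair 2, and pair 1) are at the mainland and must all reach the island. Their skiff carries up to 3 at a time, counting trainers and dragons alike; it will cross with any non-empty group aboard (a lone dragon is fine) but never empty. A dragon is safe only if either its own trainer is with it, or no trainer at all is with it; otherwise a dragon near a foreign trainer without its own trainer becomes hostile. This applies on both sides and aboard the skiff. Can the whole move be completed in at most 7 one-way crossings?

No

Counting alone: each trip to the island takes at most 3 across and each return brings at least 1 back, so after t trips out (and t−1 returns) at most 3t − (t−1) of the 8 are across; that first reaches 8 at t = 4, so at least 7 crossings are needed.
The safety rule pushes this higher. Following every safe sequence of crossings, the most of the 8 that can be at the island as the skiff arrives there on crossing 7 is 7 — never all 8.
So the move cannot be finished within 7 crossings. (The shortest complete plan takes 9:)
1. dragon 3 and trainer 3 cross → the island.
2. trainer 3 crosses ← the mainland.
3. dragon 4, trainer 3, and trainer 4 cross → the island.
4. dragon 3 and trainer 3 cross ← the mainland.
5. trainer 1, trainer 2, and trainer 3 cross → the island.
6. dragon 4 crosses ← the mainland.
7. dragon 3 and dragon 4 cross → the island.
8. dragon 3 crosses ← the mainland.
9. dragon 1, dragon 2, and dragon 3 cross → the island.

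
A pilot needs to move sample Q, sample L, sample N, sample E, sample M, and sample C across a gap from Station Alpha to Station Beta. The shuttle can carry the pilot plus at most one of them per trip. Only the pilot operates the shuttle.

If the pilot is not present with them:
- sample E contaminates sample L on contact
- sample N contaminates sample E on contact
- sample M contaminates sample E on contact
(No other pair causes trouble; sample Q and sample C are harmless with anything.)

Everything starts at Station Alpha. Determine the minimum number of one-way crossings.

Following every safe sequence of crossings from the start, the most of the 6 that can be at Station Beta as the shuttle arrives there on crossings 1, 3, 5, 7 is 1, 2, 3, 4 respectively; the best ever achieved is 4 of 6.
From crossing 9 on, no configuration arises that was not already reachable earlier: only 36 distinct safe configurations (who is on which side, and where the shuttle is) can ever be reached, none of them has everyone across, and every continuation just revisits them. So no valid plan exists.

impossible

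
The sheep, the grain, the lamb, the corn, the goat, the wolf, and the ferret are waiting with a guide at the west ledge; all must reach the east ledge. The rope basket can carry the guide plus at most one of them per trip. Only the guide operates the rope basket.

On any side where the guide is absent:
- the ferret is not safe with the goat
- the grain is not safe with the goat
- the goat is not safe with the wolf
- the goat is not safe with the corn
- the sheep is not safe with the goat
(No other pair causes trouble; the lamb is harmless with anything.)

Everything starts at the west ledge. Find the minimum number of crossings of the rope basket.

impossible

Following every safe sequence of crossings from the start, the most of the 7 that can be at the east ledge as the rope basket arrives there on crossings 1, 3, 5 is 1, 2, 3 respectively; the best ever achieved is 3 of 7.
From crossing 7 on, no configuration arises that was not already reachable earlier: only 26 distinct safe configurations (who is on which side, and where the rope basket is) can ever be reached, none of them has everyone across, and every continuation just revisits them. So no valid plan exists.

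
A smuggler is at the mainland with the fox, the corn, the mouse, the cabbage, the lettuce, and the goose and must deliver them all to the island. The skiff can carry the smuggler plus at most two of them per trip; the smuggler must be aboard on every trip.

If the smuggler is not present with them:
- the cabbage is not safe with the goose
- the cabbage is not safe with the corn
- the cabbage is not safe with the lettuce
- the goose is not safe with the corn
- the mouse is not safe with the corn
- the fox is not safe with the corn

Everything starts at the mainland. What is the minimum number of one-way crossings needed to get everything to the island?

9

Counting alone: the smuggler can take at most 2 across per trip to the island, so moving all 6 needs at least 3 loaded trips out, with a return between consecutive ones — at least 5 crossings.
The safety rule pushes this higher. Following every safe sequence of crossings, the most of the 6 that can be at the island as the skiff arrives there on crossings 5, 7 is 4, 5 respectively — never all 6.
So no plan with fewer than 9 crossings exists, and this one achieves 9:
1. Smuggler goes to the island with the cabbage and the corn.  [the mainland: the fox, the goose, the lettuce, the mouse | the island: the cabbage, the corn]
2. Smuggler goes back to the mainland with the corn.  [the mainland: the corn, the fox, the goose, the lettuce, the mouse | the island: the cabbage]
3. Smuggler goes to the island with the corn and the fox.  [the mainland: the goose, the lettuce, the mouse | the island: the cabbage, the corn, the fox]
4. Smuggler goes back to the mainland with the corn.  [the mainland: the corn, the goose, the lettuce, the mouse | the island: the cabbage, the fox]
5. Smuggler goes to the island with the corn and the mouse.  [the mainland: the goose, the lettuce | the island: the cabbage, the corn, the fox, the mouse]
6. Smuggler goes back to the mainland with the corn.  [the mainland: the corn, the goose, the lettuce | the island: the cabbage, the fox, the mouse]
7. Smuggler goes to the island with the goose and the lettuce.  [the mainland: the corn | the island: the cabbage, the fox, the goose, the lettuce, the mouse]
8. Smuggler goes back to the mainland with the cabbage.  [the mainland: the cabbage, the corn | the island: the fox, the goose, the lettuce, the mouse]
9. Smuggler goes to the island with the cabbage and the corn.  [the mainland: — | the island: the cabbage, the corn, the fox, the goose, the lettuce, the mouse]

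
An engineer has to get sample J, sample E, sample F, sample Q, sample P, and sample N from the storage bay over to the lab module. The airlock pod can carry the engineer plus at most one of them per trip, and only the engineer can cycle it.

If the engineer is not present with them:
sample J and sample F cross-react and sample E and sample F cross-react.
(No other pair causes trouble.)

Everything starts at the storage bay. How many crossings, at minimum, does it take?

Counting alone: the engineer can take at most 1 across per trip to the lab module, so moving all 6 needs at least 6 loaded trips out, with a return between consecutive ones — at least 11 crossings.
The safety rule pushes this higher. Following every safe sequence of crossings, the most of the 6 that can be at the lab module as the airlock pod arrives there on crossing 11 is 5 — never all 6.
So no plan with fewer than 13 crossings exists, and this one achieves 13:
1. Engineer goes to the lab module with sample F.  [the storage bay: sample E, sample J, sample N, sample P, sample Q | the lab module: sample F]
2. Engineer goes back to the storage bay alone.  [the storage bay: sample E, sample J, sample N, sample P, sample Q | the lab module: sample F]
3. Engineer goes to the lab module with sample J.  [the storage bay: sample E, sample N, sample P, sample Q | the lab module: sample F, sample J]
4. Engineer goes back to the storage bay with sample F.  [the storage bay: sample E, sample F, sample N, sample P, sample Q | the lab module: sample J]
5. Engineer goes to the lab module with sample E.  [the storage bay: sample F, sample N, sample P, sample Q | the lab module: sample E, sample J]
6. Engineer goes back to the storage bay alone.  [the storage bay: sample F, sample N, sample P, sample Q | the lab module: sample E, sample J]
7. Engineer goes to the lab module with sample Q.  [the storage bay: sample F, sample N, sample P | the lab module: sample E, sample J, sample Q]
8. Engineer goes back to the storage bay alone.  [the storage bay: sample F, sample N, sample P | the lab module: sample E, sample J, sample Q]
9. Engineer goes to the lab module with sample P.  [the storage bay: sample F, sample N | the lab module: sample E, sample J, sample P, sample Q]
10. Engineer goes back to the storage bay alone.  [the storage bay: sample F, sample N | the lab module: sample E, sample J, sample P, sample Q]
11. Engineer goes to the lab module with sample N.  [the storage bay: sample F | the lab module: sample E, sample J, sample N, sample P, sample Q]
12. Engineer goes back to the storage bay alone.  [the storage bay: sample F | the lab module: sample E, sample J, sample N, sample P, sample Q]
13. Engineer goes to the lab module with sample F.  [the storage bay: — | the lab module: sample E, sample F, sample J, sample N, sample P, sample Q]

13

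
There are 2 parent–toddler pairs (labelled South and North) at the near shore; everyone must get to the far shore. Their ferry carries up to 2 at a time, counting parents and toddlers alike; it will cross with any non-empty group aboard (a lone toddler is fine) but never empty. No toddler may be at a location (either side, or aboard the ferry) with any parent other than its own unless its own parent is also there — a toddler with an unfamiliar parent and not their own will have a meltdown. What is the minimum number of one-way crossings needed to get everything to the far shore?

5

Counting alone: each trip to the far shore takes at most 2 across and each return brings at least 1 back, so after t trips out (and t−1 returns) at most 2t − (t−1) of the 4 are across; that first reaches 4 at t = 3, so at least 5 crossings are needed.
The plan below uses exactly 5 crossings, so it is optimal:
1. parent South and toddler South cross → the far shore.
2. parent South crosses ← the near shore.
3. parent North and parent South cross → the far shore.
4. parent North crosses ← the near shore.
5. parent North and toddler North cross → the far shore.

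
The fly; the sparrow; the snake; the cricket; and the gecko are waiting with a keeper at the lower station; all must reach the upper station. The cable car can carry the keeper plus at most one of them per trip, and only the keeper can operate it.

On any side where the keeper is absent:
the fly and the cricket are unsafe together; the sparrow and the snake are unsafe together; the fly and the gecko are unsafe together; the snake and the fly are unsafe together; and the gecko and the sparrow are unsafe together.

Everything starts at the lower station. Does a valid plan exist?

Whatever the first load, the items left behind include a forbidden pair without the keeper. No opening move is safe, so no plan exists.

No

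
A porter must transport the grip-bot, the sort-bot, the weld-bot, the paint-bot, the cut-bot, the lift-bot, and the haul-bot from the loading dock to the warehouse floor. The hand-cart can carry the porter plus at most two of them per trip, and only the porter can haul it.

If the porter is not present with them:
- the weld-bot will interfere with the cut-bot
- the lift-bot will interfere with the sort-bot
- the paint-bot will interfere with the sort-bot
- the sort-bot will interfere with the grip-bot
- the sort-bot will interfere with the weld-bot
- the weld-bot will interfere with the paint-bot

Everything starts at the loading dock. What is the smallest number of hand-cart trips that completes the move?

Counting alone: the porter can take at most 2 across per trip to the warehouse floor, so moving all 7 needs at least 4 loaded trips out, with a return between consecutive ones — at least 7 crossings.
The safety rule pushes this higher. Following every safe sequence of crossings, the most of the 7 that can be at the warehouse floor as the hand-cart arrives there on crossings 7, 9 is 5, 6 respectively — never all 7.
So no plan with fewer than 11 crossings exists, and this one achieves 11:
1. Porter goes to the warehouse floor with the sort-bot and the weld-bot.  [the loading dock: the cut-bot, the grip-bot, the haul-bot, the lift-bot, the paint-bot | the warehouse floor: the sort-bot, the weld-bot]
2. Porter goes back to the loading dock with the sort-bot.  [the loading dock: the cut-bot, the grip-bot, the haul-bot, the lift-bot, the paint-bot, the sort-bot | the warehouse floor: the weld-bot]
3. Porter goes to the warehouse floor with the grip-bot and the sort-bot.  [the loading dock: the cut-bot, the haul-bot, the lift-bot, the paint-bot | the warehouse floor: the grip-bot, the sort-bot, the weld-bot]
4. Porter goes back to the loading dock with the sort-bot.  [the loading dock: the cut-bot, the haul-bot, the lift-bot, the paint-bot, the sort-bot | the warehouse floor: the grip-bot, the weld-bot]
5. Porter goes to the warehouse floor with the lift-bot and the sort-bot.  [the loading dock: the cut-bot, the haul-bot, the paint-bot | the warehouse floor: the grip-bot, the lift-bot, the sort-bot, the weld-bot]
6. Porter goes back to the loading dock with the sort-bot.  [the loading dock: the cut-bot, the haul-bot, the paint-bot, the sort-bot | the warehouse floor: the grip-bot, the lift-bot, the weld-bot]
7. Porter goes to the warehouse floor with the haul-bot and the sort-bot.  [the loading dock: the cut-bot, the paint-bot | the warehouse floor: the grip-bot, the haul-bot, the lift-bot, the sort-bot, the weld-bot]
8. Porter goes back to the loading dock with the sort-bot.  [the loading dock: the cut-bot, the paint-bot, the sort-bot | the warehouse floor: the grip-bot, the haul-bot, the lift-bot, the weld-bot]
9. Porter goes to the warehouse floor with the cut-bot and the paint-bot.  [the loading dock: the sort-bot | the warehouse floor: the cut-bot, the grip-bot, the haul-bot, the lift-bot, the paint-bot, the weld-bot]
10. Porter goes back to the loading dock with the weld-bot.  [the loading dock: the sort-bot, the weld-bot | the warehouse floor: the cut-bot, the grip-bot, the haul-bot, the lift-bot, the paint-bot]
11. Porter goes to the warehouse floor with the sort-bot and the weld-bot.  [the loading dock: — | the warehouse floor: the cut-bot, the grip-bot, the haul-bot, the lift-bot, the paint-bot, the sort-bot, the weld-bot]

11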